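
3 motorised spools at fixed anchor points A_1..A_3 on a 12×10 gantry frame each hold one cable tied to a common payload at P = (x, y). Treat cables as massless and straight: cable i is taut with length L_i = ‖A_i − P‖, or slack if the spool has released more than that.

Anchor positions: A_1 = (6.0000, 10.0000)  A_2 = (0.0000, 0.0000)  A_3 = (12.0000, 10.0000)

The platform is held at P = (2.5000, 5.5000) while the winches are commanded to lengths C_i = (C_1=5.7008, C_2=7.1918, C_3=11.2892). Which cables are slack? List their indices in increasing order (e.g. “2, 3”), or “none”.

cable 1: L_1 = ‖A_1−P‖ = 5.7009;  C_1 = 5.7008 → taut
cable 2: L_2 = ‖A_2−P‖ = 6.0415;  C_2 = 7.1918 → slack
cable 3: L_3 = ‖A_3−P‖ = 10.5119;  C_3 = 11.2892 → slack

2, 3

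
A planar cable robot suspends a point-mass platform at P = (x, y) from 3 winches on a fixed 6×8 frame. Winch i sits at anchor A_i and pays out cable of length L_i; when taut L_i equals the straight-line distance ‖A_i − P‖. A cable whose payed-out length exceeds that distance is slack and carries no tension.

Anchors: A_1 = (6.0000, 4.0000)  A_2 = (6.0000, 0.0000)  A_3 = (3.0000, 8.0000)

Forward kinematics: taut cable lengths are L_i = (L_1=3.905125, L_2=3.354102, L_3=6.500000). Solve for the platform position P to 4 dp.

each cable: (A_i−P)·(A_i−P) = L_i²; let q_i = ‖A_i‖²−L_i²
q_1 = 36.0000+16.0000−15.2500 = 36.7500
row 1: 0.0000x + 8.0000y = 12.0000  (q_2=24.7500)
row 2: 6.0000x − 8.0000y = 6.0000  (q_3=30.7500)
Cramer on rows 1–2 → x = 3.0000, y = 1.5000

(3.0000, 1.5000)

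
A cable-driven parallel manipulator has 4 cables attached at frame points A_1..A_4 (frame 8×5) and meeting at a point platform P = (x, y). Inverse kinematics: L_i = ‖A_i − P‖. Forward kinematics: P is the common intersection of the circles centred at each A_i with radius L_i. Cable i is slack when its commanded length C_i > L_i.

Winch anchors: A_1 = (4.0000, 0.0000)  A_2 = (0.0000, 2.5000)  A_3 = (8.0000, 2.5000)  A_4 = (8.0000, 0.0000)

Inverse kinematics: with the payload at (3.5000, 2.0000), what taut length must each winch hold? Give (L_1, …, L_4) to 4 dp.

L_1: Δ = A_1−P = (0.5000, -2.0000) → ‖Δ‖ = √4.2500 = 2.0616
L_2: Δ = A_2−P = (-3.5000, 0.5000) → ‖Δ‖ = √12.5000 = 3.5355
L_3: Δ = A_3−P = (4.5000, 0.5000) → ‖Δ‖ = √20.5000 = 4.5277
L_4: Δ = A_4−P = (4.5000, -2.0000) → ‖Δ‖ = √24.2500 = 4.9244

(2.0616, 3.5355, 4.5277, 4.9244)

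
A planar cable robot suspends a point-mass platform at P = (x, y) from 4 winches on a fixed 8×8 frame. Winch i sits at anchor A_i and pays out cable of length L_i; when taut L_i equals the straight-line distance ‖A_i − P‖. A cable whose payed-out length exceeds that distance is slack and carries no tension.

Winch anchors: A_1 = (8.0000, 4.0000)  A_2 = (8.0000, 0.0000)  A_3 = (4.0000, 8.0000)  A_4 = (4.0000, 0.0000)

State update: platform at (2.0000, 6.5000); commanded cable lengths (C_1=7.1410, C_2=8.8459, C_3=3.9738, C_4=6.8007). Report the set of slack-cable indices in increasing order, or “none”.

i=1: geometric 6.5000 vs commanded 7.1410 ⇒ slack
i=2: geometric 8.8459 vs commanded 8.8459 ⇒ taut
i=3: geometric 2.5000 vs commanded 3.9738 ⇒ slack
i=4: geometric 6.8007 vs commanded 6.8007 ⇒ taut

1, 3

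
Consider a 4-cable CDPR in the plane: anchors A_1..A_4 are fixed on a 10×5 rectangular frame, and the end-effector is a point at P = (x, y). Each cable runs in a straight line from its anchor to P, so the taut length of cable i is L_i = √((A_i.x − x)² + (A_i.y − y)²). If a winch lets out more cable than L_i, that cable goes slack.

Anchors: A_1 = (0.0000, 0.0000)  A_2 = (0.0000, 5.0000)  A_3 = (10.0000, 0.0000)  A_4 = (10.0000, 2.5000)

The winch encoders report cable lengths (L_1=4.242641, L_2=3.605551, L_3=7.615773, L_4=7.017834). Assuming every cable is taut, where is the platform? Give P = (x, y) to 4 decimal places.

expand ‖A_i−P‖²=L_i² and subtract eq 1 (c_i ≔ ‖A_i‖²−L_i²)
c_1 = 0.0000+0.0000−18.0000 = -18.0000
eq1−eq2 → [0.0000  -10.0000]·P = -30.0000
eq1−eq3 → [-20.0000  0.0000]·P = -60.0000
eq1−eq4 → [-20.0000  -5.0000]·P = -75.0000
2×2 solve → P = (3.0000, 3.0000)
check cable 4: ‖A_4−P‖² = 49.2500 ≈ L_4² = 49.2500 ✓

(3.0000, 3.0000)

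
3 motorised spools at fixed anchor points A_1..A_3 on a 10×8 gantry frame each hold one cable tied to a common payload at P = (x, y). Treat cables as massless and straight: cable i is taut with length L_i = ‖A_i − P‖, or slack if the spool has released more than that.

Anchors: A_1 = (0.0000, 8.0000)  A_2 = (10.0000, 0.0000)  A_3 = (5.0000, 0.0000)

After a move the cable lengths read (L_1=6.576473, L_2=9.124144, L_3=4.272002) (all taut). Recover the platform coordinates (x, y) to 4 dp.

(1.0000, 1.5000)

circle eqns → linear via eq_j − eq_1; set k_j = A_j·A_j − L_j²
k_1 = 0.0000+64.0000−43.2500 = 20.7500
-20.0000·x + 16.0000·y = k_1−k_2 = 4.0000
-10.0000·x + 16.0000·y = k_1−k_3 = 14.0000
solve first two rows → x=1.0000, y=1.5000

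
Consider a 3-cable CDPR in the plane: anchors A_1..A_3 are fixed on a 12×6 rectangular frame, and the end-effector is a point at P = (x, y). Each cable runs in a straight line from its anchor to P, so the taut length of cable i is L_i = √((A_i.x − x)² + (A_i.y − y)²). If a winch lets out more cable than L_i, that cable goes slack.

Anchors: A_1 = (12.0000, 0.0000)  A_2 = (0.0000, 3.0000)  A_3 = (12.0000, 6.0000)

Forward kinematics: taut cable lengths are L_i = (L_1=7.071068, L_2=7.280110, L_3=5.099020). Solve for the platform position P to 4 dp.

(7.0000, 5.0000)

each cable: (A_i−P)·(A_i−P) = L_i²; let k_i = ‖A_i‖²−L_i²
k_1 = 144.0000+0.0000−50.0000 = 94.0000
row 1: 24.0000x − 6.0000y = 138.0000  (k_2=-44.0000)
row 2: 0.0000x − 12.0000y = -60.0000  (k_3=154.0000)
Cramer on rows 1–2 → x = 7.0000, y = 5.0000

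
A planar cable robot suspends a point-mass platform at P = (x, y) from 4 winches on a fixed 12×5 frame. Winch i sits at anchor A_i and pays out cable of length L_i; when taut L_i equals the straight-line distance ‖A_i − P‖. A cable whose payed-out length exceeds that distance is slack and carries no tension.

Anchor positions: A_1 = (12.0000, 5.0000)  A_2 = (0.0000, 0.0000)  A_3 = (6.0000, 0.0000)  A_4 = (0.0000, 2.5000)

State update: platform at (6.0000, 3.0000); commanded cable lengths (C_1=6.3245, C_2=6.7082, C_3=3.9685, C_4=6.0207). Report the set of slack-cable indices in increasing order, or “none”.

cable 1: √((6.0000)²+(2.0000)²)=6.3246, C_1=6.3245: taut
cable 2: √((-6.0000)²+(-3.0000)²)=6.7082, C_2=6.7082: taut
cable 3: √((0.0000)²+(-3.0000)²)=3.0000, C_3=3.9685: slack
cable 4: √((-6.0000)²+(-0.5000)²)=6.0208, C_4=6.0207: taut

3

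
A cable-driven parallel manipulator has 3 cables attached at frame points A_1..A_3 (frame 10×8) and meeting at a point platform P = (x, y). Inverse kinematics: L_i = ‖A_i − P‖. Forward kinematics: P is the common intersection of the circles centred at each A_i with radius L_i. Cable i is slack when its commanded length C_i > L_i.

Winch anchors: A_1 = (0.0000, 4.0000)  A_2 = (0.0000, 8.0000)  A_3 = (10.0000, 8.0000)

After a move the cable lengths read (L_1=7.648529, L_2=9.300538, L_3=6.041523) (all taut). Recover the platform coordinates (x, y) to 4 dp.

expand ‖A_i−P‖²=L_i² and subtract eq 1 (k_i ≔ ‖A_i‖²−L_i²)
k_1 = 0.0000+16.0000−58.5000 = -42.5000
eq1−eq2 → [0.0000  -8.0000]·P = -20.0000
eq1−eq3 → [-20.0000  -8.0000]·P = -170.0000
2×2 solve → P = (7.5000, 2.5000)

(7.5000, 2.5000)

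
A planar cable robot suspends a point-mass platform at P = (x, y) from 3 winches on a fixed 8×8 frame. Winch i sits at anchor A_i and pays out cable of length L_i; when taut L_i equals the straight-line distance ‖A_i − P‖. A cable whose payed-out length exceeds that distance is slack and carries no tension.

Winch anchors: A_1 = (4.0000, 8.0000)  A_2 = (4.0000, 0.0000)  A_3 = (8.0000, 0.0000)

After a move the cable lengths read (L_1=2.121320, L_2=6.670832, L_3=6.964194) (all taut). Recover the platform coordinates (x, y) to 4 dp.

(5.5000, 6.5000)

expand ‖A_i−P‖²=L_i² and subtract eq 1 (k_i ≔ ‖A_i‖²−L_i²)
k_1 = 16.0000+64.0000−4.5000 = 75.5000
eq1−eq2 → [0.0000  16.0000]·P = 104.0000
eq1−eq3 → [-8.0000  16.0000]·P = 60.0000
2×2 solve → P = (5.5000, 6.5000)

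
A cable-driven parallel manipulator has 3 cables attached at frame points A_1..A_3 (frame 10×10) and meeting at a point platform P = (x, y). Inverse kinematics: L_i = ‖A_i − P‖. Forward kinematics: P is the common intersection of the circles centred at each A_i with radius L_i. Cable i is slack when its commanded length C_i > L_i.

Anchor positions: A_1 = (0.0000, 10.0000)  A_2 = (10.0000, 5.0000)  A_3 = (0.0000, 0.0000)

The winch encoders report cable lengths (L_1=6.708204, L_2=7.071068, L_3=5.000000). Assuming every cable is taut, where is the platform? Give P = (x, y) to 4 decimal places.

(3.0000, 4.0000)

each cable: (A_i−P)·(A_i−P) = L_i²; let k_i = ‖A_i‖²−L_i²
k_1 = 0.0000+100.0000−45.0000 = 55.0000
row 1: -20.0000x + 10.0000y = -20.0000  (k_2=75.0000)
row 2: 0.0000x + 20.0000y = 80.0000  (k_3=-25.0000)
Cramer on rows 1–2 → x = 3.0000, y = 4.0000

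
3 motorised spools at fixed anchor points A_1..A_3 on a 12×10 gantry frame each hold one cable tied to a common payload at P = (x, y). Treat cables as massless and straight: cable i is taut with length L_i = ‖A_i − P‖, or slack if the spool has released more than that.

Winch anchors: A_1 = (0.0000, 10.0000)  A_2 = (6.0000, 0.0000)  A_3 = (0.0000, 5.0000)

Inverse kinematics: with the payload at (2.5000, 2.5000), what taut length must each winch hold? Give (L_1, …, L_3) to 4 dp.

(7.9057, 4.3012, 3.5355)

L_1 = √((0.0000−2.5000)² + (10.0000−2.5000)²) = 7.9057
L_2 = √((6.0000−2.5000)² + (0.0000−2.5000)²) = 4.3012
L_3 = √((0.0000−2.5000)² + (5.0000−2.5000)²) = 3.5355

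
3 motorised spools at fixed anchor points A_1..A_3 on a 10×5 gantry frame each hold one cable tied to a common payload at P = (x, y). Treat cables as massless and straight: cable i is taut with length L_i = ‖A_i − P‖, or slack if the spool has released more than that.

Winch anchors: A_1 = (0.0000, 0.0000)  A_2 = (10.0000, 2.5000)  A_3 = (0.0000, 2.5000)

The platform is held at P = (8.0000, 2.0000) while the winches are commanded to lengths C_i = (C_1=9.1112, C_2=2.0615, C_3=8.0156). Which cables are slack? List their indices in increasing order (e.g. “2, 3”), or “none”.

i=1: geometric 8.2462 vs commanded 9.1112 ⇒ slack
i=2: geometric 2.0616 vs commanded 2.0615 ⇒ taut
i=3: geometric 8.0156 vs commanded 8.0156 ⇒ taut

1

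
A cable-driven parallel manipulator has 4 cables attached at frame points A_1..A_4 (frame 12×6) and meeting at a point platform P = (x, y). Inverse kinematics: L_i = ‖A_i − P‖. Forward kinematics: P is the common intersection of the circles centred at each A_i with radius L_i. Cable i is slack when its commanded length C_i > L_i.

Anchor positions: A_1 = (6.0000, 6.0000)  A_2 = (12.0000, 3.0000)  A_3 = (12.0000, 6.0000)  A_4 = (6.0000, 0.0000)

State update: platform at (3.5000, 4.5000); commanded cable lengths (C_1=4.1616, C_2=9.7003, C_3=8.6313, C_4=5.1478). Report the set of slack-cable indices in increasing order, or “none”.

1, 2

cable 1: √((2.5000)²+(1.5000)²)=2.9155, C_1=4.1616: slack
cable 2: √((8.5000)²+(-1.5000)²)=8.6313, C_2=9.7003: slack
cable 3: √((8.5000)²+(1.5000)²)=8.6313, C_3=8.6313: taut
cable 4: √((2.5000)²+(-4.5000)²)=5.1478, C_4=5.1478: taut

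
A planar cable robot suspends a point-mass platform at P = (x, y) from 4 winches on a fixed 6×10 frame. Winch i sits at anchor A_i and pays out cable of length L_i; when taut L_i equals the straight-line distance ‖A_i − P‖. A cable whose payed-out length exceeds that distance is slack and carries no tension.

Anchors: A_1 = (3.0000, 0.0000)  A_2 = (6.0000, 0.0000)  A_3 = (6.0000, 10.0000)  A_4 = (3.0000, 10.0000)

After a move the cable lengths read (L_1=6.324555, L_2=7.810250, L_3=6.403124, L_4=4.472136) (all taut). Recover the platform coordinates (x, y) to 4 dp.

(1.0000, 6.0000)

expand ‖A_i−P‖²=L_i² and subtract eq 1 (c_i ≔ ‖A_i‖²−L_i²)
c_1 = 9.0000+0.0000−40.0000 = -31.0000
eq1−eq2 → [-6.0000  0.0000]·P = -6.0000
eq1−eq3 → [-6.0000  -20.0000]·P = -126.0000
eq1−eq4 → [0.0000  -20.0000]·P = -120.0000
2×2 solve → P = (1.0000, 6.0000)
check cable 4: ‖A_4−P‖² = 20.0000 ≈ L_4² = 20.0000 ✓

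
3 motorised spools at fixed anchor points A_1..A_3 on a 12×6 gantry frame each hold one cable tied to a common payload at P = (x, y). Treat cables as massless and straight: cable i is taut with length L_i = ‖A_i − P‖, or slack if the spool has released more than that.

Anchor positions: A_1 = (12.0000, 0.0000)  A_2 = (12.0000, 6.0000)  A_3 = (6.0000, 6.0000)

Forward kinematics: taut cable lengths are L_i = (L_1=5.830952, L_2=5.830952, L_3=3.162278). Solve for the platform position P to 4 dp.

expand ‖A_i−P‖²=L_i² and subtract eq 1 (q_i ≔ ‖A_i‖²−L_i²)
q_1 = 144.0000+0.0000−34.0000 = 110.0000
eq1−eq2 → [0.0000  -12.0000]·P = -36.0000
eq1−eq3 → [12.0000  -12.0000]·P = 48.0000
2×2 solve → P = (7.0000, 3.0000)

(7.0000, 3.0000)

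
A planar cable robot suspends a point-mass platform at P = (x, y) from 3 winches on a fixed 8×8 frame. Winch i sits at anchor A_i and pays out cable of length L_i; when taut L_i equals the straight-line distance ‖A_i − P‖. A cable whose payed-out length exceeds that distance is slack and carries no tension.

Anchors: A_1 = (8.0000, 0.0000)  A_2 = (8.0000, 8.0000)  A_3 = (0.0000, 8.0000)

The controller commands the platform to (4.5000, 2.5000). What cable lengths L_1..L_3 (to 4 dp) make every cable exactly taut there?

(4.3012, 6.5192, 7.1063)

L_1 = √((8.0000−4.5000)² + (0.0000−2.5000)²) = 4.3012
L_2 = √((8.0000−4.5000)² + (8.0000−2.5000)²) = 6.5192
L_3 = √((0.0000−4.5000)² + (8.0000−2.5000)²) = 7.1063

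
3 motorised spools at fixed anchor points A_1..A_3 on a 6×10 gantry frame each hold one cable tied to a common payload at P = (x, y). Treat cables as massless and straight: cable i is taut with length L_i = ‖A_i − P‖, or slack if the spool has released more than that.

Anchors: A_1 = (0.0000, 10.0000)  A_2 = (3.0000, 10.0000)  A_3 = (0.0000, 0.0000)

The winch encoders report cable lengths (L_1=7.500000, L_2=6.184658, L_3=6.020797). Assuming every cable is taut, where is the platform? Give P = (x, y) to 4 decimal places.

circle eqns → linear via eq_j − eq_1; set q_j = A_j·A_j − L_j²
q_1 = 0.0000+100.0000−56.2500 = 43.7500
-6.0000·x + 0.0000·y = q_1−q_2 = -27.0000
0.0000·x + 20.0000·y = q_1−q_3 = 80.0000
solve first two rows → x=4.5000, y=4.0000

(4.5000, 4.0000)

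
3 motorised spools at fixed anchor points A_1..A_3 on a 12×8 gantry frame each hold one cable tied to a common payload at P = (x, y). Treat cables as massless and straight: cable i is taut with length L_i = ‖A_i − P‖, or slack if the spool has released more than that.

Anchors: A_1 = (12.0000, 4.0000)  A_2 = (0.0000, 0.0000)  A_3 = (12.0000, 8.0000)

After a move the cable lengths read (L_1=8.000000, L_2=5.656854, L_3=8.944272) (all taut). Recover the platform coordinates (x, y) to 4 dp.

expand ‖A_i−P‖²=L_i² and subtract eq 1 (q_i ≔ ‖A_i‖²−L_i²)
q_1 = 144.0000+16.0000−64.0000 = 96.0000
eq1−eq2 → [24.0000  8.0000]·P = 128.0000
eq1−eq3 → [0.0000  -8.0000]·P = -32.0000
2×2 solve → P = (4.0000, 4.0000)

(4.0000, 4.0000)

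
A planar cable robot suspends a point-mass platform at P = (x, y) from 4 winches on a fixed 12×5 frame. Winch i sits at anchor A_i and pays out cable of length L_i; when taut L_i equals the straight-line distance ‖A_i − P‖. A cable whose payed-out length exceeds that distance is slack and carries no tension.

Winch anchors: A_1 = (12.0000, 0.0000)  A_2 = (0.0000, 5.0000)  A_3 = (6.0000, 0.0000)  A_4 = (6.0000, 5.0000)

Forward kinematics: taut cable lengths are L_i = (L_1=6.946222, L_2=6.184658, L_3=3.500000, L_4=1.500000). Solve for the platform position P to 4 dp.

(6.0000, 3.5000)

each cable: (A_i−P)·(A_i−P) = L_i²; let k_i = ‖A_i‖²−L_i²
k_1 = 144.0000+0.0000−48.2500 = 95.7500
row 1: 24.0000x − 10.0000y = 109.0000  (k_2=-13.2500)
row 2: 12.0000x + 0.0000y = 72.0000  (k_3=23.7500)
row 3: 12.0000x − 10.0000y = 37.0000  (k_4=58.7500)
Cramer on rows 1–2 → x = 6.0000, y = 3.5000
check cable 4: ‖A_4−P‖² = 2.2500 ≈ L_4² = 2.2500 ✓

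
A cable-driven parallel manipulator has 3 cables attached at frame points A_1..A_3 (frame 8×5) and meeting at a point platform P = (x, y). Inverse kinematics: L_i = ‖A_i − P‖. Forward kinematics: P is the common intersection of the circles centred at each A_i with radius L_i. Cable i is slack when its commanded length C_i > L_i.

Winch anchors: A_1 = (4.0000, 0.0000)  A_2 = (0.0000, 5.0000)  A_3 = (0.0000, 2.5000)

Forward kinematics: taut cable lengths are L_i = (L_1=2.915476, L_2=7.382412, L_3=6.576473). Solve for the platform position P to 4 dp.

circle eqns → linear via eq_j − eq_1; set c_j = A_j·A_j − L_j²
c_1 = 16.0000+0.0000−8.5000 = 7.5000
8.0000·x − 10.0000·y = c_1−c_2 = 37.0000
8.0000·x − 5.0000·y = c_1−c_3 = 44.5000
solve first two rows → x=6.5000, y=1.5000

(6.5000, 1.5000)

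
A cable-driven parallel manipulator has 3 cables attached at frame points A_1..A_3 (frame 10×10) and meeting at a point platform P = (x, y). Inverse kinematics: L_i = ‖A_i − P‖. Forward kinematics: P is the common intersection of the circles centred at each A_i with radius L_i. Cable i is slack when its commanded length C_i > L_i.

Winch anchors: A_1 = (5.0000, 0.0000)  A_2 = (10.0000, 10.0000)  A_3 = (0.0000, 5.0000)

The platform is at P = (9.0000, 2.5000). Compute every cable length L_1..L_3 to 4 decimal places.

L_1: Δ = A_1−P = (-4.0000, -2.5000) → ‖Δ‖ = √22.2500 = 4.7170
L_2: Δ = A_2−P = (1.0000, 7.5000) → ‖Δ‖ = √57.2500 = 7.5664
L_3: Δ = A_3−P = (-9.0000, 2.5000) → ‖Δ‖ = √87.2500 = 9.3408

(4.7170, 7.5664, 9.3408)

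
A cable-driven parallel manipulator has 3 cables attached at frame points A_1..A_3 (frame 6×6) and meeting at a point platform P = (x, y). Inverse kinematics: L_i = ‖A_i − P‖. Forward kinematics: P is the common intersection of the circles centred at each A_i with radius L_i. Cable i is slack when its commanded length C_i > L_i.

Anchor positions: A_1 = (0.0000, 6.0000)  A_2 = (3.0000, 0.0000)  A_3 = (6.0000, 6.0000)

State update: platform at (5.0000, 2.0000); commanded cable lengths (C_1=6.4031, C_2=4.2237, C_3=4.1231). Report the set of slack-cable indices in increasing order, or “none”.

2

cable 1: L_1 = ‖A_1−P‖ = 6.4031;  C_1 = 6.4031 → taut
cable 2: L_2 = ‖A_2−P‖ = 2.8284;  C_2 = 4.2237 → slack
cable 3: L_3 = ‖A_3−P‖ = 4.1231;  C_3 = 4.1231 → taut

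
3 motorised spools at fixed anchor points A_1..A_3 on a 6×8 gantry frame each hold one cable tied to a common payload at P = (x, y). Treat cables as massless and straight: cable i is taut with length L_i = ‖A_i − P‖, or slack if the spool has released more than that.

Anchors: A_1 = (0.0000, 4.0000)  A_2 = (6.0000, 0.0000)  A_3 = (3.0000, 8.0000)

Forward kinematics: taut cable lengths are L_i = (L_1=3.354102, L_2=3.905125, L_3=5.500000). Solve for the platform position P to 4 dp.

(3.0000, 2.5000)

each cable: (A_i−P)·(A_i−P) = L_i²; let c_i = ‖A_i‖²−L_i²
c_1 = 0.0000+16.0000−11.2500 = 4.7500
row 1: -12.0000x + 8.0000y = -16.0000  (c_2=20.7500)
row 2: -6.0000x − 8.0000y = -38.0000  (c_3=42.7500)
Cramer on rows 1–2 → x = 3.0000, y = 2.5000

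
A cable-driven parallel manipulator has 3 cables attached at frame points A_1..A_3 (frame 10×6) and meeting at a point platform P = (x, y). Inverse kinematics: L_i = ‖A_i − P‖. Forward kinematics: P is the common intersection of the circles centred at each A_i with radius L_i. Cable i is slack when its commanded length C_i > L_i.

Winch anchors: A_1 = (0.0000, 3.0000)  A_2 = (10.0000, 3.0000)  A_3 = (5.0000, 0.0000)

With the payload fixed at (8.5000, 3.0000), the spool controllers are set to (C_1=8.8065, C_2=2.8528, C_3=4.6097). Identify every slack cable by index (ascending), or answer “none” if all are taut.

cable 1: √((-8.5000)²+(0.0000)²)=8.5000, C_1=8.8065: slack
cable 2: √((1.5000)²+(0.0000)²)=1.5000, C_2=2.8528: slack
cable 3: √((-3.5000)²+(-3.0000)²)=4.6098, C_3=4.6097: taut

1, 2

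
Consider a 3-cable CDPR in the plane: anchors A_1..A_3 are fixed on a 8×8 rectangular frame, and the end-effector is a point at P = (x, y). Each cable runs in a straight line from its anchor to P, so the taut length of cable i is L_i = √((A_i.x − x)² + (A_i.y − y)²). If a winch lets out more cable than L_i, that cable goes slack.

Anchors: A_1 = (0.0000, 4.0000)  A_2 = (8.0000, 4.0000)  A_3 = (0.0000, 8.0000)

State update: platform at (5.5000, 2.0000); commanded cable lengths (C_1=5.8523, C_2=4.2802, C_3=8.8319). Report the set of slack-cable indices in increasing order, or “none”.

2, 3

i=1: geometric 5.8523 vs commanded 5.8523 ⇒ taut
i=2: geometric 3.2016 vs commanded 4.2802 ⇒ slack
i=3: geometric 8.1394 vs commanded 8.8319 ⇒ slack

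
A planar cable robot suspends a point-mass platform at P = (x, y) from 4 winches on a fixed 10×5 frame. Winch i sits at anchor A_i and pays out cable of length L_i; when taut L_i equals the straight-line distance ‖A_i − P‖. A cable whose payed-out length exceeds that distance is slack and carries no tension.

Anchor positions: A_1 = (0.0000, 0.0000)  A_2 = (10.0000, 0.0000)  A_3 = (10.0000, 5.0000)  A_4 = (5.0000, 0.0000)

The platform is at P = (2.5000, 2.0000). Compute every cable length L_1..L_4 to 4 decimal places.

(3.2016, 7.7621, 8.0777, 3.2016)

L_1: Δ = A_1−P = (-2.5000, -2.0000) → ‖Δ‖ = √10.2500 = 3.2016
L_2: Δ = A_2−P = (7.5000, -2.0000) → ‖Δ‖ = √60.2500 = 7.7621
L_3: Δ = A_3−P = (7.5000, 3.0000) → ‖Δ‖ = √65.2500 = 8.0777
L_4: Δ = A_4−P = (2.5000, -2.0000) → ‖Δ‖ = √10.2500 = 3.2016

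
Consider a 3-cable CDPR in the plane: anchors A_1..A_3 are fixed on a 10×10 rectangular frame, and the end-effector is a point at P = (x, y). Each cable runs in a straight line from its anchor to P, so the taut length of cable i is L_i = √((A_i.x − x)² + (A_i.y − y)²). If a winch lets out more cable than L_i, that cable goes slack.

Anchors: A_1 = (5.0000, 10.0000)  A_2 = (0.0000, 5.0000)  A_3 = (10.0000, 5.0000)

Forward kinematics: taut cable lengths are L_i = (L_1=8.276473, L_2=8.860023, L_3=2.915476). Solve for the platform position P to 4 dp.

(8.5000, 2.5000)

circle eqns → linear via eq_j − eq_1; set q_j = A_j·A_j − L_j²
q_1 = 25.0000+100.0000−68.5000 = 56.5000
10.0000·x + 10.0000·y = q_1−q_2 = 110.0000
-10.0000·x + 10.0000·y = q_1−q_3 = -60.0000
solve first two rows → x=8.5000, y=2.5000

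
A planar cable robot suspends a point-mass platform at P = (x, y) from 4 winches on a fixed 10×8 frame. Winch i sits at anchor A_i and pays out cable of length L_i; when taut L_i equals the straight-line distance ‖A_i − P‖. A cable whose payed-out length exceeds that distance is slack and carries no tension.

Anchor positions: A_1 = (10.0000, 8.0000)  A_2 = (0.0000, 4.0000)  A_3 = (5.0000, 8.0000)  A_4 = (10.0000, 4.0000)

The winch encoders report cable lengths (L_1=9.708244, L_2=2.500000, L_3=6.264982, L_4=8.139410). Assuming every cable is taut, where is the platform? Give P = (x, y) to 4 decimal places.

(2.0000, 2.5000)

circle eqns → linear via eq_j − eq_1; set q_j = A_j·A_j − L_j²
q_1 = 100.0000+64.0000−94.2500 = 69.7500
20.0000·x + 8.0000·y = q_1−q_2 = 60.0000
10.0000·x + 0.0000·y = q_1−q_3 = 20.0000
0.0000·x + 8.0000·y = q_1−q_4 = 20.0000
solve first two rows → x=2.0000, y=2.5000
check cable 4: ‖A_4−P‖² = 66.2500 ≈ L_4² = 66.2500 ✓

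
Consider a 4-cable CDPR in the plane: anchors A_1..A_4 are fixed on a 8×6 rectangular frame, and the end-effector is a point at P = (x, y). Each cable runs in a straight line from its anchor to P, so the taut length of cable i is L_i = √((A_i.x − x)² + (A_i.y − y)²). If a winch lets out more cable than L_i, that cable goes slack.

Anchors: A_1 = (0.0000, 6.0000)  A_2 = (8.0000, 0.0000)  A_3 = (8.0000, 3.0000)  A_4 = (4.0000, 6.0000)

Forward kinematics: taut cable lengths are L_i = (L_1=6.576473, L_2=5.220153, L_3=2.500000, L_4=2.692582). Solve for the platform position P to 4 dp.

circle eqns → linear via eq_j − eq_1; set k_j = A_j·A_j − L_j²
k_1 = 0.0000+36.0000−43.2500 = -7.2500
-16.0000·x + 12.0000·y = k_1−k_2 = -44.0000
-16.0000·x + 6.0000·y = k_1−k_3 = -74.0000
-8.0000·x + 0.0000·y = k_1−k_4 = -52.0000
solve first two rows → x=6.5000, y=5.0000
check cable 4: ‖A_4−P‖² = 7.2500 ≈ L_4² = 7.2500 ✓

(6.5000, 5.0000)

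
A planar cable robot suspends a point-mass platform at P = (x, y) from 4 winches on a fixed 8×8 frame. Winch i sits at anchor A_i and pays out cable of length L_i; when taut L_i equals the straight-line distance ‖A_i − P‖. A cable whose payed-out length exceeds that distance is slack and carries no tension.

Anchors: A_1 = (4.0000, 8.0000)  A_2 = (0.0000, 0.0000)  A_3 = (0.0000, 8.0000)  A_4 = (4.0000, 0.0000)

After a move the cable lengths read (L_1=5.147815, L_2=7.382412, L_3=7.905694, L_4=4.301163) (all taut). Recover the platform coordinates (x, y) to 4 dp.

(6.5000, 3.5000)

circle eqns → linear via eq_j − eq_1; set q_j = A_j·A_j − L_j²
q_1 = 16.0000+64.0000−26.5000 = 53.5000
8.0000·x + 16.0000·y = q_1−q_2 = 108.0000
8.0000·x + 0.0000·y = q_1−q_3 = 52.0000
0.0000·x + 16.0000·y = q_1−q_4 = 56.0000
solve first two rows → x=6.5000, y=3.5000
check cable 4: ‖A_4−P‖² = 18.5000 ≈ L_4² = 18.5000 ✓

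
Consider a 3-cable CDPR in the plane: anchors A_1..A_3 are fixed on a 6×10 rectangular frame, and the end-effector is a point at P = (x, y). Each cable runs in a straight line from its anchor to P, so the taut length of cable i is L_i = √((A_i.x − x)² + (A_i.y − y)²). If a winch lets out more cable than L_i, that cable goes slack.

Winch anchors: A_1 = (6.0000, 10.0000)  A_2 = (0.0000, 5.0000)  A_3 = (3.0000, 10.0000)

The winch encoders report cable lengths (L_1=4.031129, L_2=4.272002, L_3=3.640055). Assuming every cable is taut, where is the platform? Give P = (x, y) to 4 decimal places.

(4.0000, 6.5000)

expand ‖A_i−P‖²=L_i² and subtract eq 1 (c_i ≔ ‖A_i‖²−L_i²)
c_1 = 36.0000+100.0000−16.2500 = 119.7500
eq1−eq2 → [12.0000  10.0000]·P = 113.0000
eq1−eq3 → [6.0000  0.0000]·P = 24.0000
2×2 solve → P = (4.0000, 6.5000)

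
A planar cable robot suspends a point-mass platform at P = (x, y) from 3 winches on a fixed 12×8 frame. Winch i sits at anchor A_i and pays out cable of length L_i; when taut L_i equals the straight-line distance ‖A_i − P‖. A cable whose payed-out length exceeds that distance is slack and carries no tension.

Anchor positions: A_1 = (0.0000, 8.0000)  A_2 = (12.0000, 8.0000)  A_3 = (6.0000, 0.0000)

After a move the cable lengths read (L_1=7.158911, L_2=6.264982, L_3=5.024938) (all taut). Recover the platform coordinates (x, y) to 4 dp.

expand ‖A_i−P‖²=L_i² and subtract eq 1 (k_i ≔ ‖A_i‖²−L_i²)
k_1 = 0.0000+64.0000−51.2500 = 12.7500
eq1−eq2 → [-24.0000  0.0000]·P = -156.0000
eq1−eq3 → [-12.0000  16.0000]·P = 2.0000
2×2 solve → P = (6.5000, 5.0000)

(6.5000, 5.0000)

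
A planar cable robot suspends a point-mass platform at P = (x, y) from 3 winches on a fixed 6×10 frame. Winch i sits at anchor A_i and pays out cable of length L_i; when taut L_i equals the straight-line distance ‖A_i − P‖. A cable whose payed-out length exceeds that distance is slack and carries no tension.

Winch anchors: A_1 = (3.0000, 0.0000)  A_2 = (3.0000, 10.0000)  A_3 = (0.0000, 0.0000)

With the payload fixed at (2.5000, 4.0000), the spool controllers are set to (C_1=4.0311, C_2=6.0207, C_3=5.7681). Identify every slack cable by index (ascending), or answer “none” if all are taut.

cable 1: √((0.5000)²+(-4.0000)²)=4.0311, C_1=4.0311: taut
cable 2: √((0.5000)²+(6.0000)²)=6.0208, C_2=6.0207: taut
cable 3: √((-2.5000)²+(-4.0000)²)=4.7170, C_3=5.7681: slack

3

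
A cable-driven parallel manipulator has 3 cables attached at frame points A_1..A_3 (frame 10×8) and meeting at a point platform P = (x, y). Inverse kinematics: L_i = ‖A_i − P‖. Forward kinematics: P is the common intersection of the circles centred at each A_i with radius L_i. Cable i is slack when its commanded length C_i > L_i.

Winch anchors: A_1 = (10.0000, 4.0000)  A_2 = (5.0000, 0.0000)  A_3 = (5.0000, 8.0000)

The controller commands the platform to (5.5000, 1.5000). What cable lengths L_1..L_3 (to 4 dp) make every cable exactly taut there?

cable 1: Δx=4.5000, Δy=2.5000; L_1 = √(Δx²+Δy²) = 5.1478
cable 2: Δx=-0.5000, Δy=-1.5000; L_2 = √(Δx²+Δy²) = 1.5811
cable 3: Δx=-0.5000, Δy=6.5000; L_3 = √(Δx²+Δy²) = 6.5192

(5.1478, 1.5811, 6.5192)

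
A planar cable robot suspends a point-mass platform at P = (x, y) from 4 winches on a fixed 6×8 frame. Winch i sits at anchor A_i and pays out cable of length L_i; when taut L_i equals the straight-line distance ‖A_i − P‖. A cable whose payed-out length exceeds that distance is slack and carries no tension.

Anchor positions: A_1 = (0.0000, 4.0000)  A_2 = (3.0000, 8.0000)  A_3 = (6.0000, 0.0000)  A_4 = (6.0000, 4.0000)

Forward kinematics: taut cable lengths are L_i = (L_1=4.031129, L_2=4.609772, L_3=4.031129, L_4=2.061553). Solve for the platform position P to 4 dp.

each cable: (A_i−P)·(A_i−P) = L_i²; let k_i = ‖A_i‖²−L_i²
k_1 = 0.0000+16.0000−16.2500 = -0.2500
row 1: -6.0000x − 8.0000y = -52.0000  (k_2=51.7500)
row 2: -12.0000x + 8.0000y = -20.0000  (k_3=19.7500)
row 3: -12.0000x + 0.0000y = -48.0000  (k_4=47.7500)
Cramer on rows 1–2 → x = 4.0000, y = 3.5000
check cable 4: ‖A_4−P‖² = 4.2500 ≈ L_4² = 4.2500 ✓

(4.0000, 3.5000)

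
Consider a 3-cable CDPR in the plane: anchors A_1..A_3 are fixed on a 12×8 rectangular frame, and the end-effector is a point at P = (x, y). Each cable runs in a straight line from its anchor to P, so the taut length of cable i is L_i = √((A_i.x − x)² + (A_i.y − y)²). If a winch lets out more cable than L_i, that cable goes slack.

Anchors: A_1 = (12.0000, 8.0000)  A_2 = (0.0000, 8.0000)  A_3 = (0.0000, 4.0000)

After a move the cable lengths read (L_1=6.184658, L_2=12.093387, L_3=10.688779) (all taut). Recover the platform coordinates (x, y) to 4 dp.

(10.5000, 2.0000)

each cable: (A_i−P)·(A_i−P) = L_i²; let q_i = ‖A_i‖²−L_i²
q_1 = 144.0000+64.0000−38.2500 = 169.7500
row 1: 24.0000x + 0.0000y = 252.0000  (q_2=-82.2500)
row 2: 24.0000x + 8.0000y = 268.0000  (q_3=-98.2500)
Cramer on rows 1–2 → x = 10.5000, y = 2.0000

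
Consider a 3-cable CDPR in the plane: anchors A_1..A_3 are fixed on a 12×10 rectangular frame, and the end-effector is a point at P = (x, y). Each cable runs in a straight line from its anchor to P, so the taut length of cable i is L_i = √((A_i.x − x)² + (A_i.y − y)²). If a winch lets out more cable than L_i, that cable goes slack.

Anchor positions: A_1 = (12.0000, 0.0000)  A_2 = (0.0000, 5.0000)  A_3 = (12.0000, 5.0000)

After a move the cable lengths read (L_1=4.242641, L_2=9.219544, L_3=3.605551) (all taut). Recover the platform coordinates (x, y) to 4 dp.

(9.0000, 3.0000)

expand ‖A_i−P‖²=L_i² and subtract eq 1 (c_i ≔ ‖A_i‖²−L_i²)
c_1 = 144.0000+0.0000−18.0000 = 126.0000
eq1−eq2 → [24.0000  -10.0000]·P = 186.0000
eq1−eq3 → [0.0000  -10.0000]·P = -30.0000
2×2 solve → P = (9.0000, 3.0000)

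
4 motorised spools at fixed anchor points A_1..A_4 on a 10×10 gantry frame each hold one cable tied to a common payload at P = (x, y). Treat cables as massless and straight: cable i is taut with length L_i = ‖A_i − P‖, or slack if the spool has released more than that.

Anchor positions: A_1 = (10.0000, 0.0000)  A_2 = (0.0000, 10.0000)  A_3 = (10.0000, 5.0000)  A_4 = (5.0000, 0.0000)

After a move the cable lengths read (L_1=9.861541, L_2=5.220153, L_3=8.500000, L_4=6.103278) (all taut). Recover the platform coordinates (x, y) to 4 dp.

(1.5000, 5.0000)

circle eqns → linear via eq_j − eq_1; set c_j = A_j·A_j − L_j²
c_1 = 100.0000+0.0000−97.2500 = 2.7500
20.0000·x − 20.0000·y = c_1−c_2 = -70.0000
0.0000·x − 10.0000·y = c_1−c_3 = -50.0000
10.0000·x + 0.0000·y = c_1−c_4 = 15.0000
solve first two rows → x=1.5000, y=5.0000
check cable 4: ‖A_4−P‖² = 37.2500 ≈ L_4² = 37.2500 ✓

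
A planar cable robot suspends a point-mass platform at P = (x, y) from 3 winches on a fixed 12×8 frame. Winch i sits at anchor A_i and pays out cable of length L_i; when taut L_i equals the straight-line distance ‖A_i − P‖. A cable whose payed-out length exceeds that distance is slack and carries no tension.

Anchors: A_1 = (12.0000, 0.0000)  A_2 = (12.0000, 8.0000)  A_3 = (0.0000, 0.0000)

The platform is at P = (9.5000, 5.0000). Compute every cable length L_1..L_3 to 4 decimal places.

(5.5902, 3.9051, 10.7355)

cable 1: Δx=2.5000, Δy=-5.0000; L_1 = √(Δx²+Δy²) = 5.5902
cable 2: Δx=2.5000, Δy=3.0000; L_2 = √(Δx²+Δy²) = 3.9051
cable 3: Δx=-9.5000, Δy=-5.0000; L_3 = √(Δx²+Δy²) = 10.7355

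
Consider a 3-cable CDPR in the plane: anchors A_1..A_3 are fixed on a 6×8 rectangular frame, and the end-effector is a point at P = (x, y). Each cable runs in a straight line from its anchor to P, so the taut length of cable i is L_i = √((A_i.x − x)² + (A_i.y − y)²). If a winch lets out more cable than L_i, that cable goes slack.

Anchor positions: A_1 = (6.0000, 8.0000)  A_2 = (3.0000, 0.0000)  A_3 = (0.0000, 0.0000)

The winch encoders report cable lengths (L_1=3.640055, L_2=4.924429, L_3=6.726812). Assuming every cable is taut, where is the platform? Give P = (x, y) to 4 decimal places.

(5.0000, 4.5000)

expand ‖A_i−P‖²=L_i² and subtract eq 1 (k_i ≔ ‖A_i‖²−L_i²)
k_1 = 36.0000+64.0000−13.2500 = 86.7500
eq1−eq2 → [6.0000  16.0000]·P = 102.0000
eq1−eq3 → [12.0000  16.0000]·P = 132.0000
2×2 solve → P = (5.0000, 4.5000)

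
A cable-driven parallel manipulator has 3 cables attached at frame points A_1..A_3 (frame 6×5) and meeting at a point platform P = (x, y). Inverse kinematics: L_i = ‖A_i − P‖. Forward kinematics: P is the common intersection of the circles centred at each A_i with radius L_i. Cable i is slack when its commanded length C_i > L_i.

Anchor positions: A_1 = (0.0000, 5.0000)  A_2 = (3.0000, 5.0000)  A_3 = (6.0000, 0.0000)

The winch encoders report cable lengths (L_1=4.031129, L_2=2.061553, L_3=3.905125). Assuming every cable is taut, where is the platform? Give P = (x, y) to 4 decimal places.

expand ‖A_i−P‖²=L_i² and subtract eq 1 (q_i ≔ ‖A_i‖²−L_i²)
q_1 = 0.0000+25.0000−16.2500 = 8.7500
eq1−eq2 → [-6.0000  0.0000]·P = -21.0000
eq1−eq3 → [-12.0000  10.0000]·P = -12.0000
2×2 solve → P = (3.5000, 3.0000)

(3.5000, 3.0000)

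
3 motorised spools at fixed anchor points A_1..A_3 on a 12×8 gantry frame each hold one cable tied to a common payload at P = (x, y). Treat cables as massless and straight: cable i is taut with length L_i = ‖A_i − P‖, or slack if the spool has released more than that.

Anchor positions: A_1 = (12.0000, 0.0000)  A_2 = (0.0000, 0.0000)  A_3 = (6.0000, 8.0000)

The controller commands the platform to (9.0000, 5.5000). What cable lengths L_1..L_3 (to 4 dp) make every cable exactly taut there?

L_1 = √((12.0000−9.0000)² + (0.0000−5.5000)²) = 6.2650
L_2 = √((0.0000−9.0000)² + (0.0000−5.5000)²) = 10.5475
L_3 = √((6.0000−9.0000)² + (8.0000−5.5000)²) = 3.9051

(6.2650, 10.5475, 3.9051)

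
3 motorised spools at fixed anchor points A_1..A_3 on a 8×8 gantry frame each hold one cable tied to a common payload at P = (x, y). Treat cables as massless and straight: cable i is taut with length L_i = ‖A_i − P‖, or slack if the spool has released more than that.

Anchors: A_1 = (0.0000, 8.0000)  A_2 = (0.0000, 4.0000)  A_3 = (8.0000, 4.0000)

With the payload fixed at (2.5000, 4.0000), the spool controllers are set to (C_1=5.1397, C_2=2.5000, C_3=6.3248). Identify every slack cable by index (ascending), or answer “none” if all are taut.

cable 1: L_1 = ‖A_1−P‖ = 4.7170;  C_1 = 5.1397 → slack
cable 2: L_2 = ‖A_2−P‖ = 2.5000;  C_2 = 2.5000 → taut
cable 3: L_3 = ‖A_3−P‖ = 5.5000;  C_3 = 6.3248 → slack

1, 3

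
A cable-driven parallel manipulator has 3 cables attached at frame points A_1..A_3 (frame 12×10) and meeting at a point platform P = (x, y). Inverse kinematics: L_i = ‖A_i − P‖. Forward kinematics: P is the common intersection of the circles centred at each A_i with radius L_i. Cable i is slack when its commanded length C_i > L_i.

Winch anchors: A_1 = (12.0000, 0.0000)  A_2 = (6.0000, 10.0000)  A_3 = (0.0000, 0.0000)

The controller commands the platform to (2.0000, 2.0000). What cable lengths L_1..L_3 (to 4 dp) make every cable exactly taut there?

cable 1: Δx=10.0000, Δy=-2.0000; L_1 = √(Δx²+Δy²) = 10.1980
cable 2: Δx=4.0000, Δy=8.0000; L_2 = √(Δx²+Δy²) = 8.9443
cable 3: Δx=-2.0000, Δy=-2.0000; L_3 = √(Δx²+Δy²) = 2.8284

(10.1980, 8.9443, 2.8284)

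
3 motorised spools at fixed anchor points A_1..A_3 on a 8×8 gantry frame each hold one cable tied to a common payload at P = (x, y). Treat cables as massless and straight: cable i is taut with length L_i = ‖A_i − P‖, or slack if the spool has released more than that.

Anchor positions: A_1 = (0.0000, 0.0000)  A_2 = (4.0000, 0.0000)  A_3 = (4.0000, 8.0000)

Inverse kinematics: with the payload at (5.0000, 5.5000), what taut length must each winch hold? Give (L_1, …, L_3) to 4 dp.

L_1 = √((0.0000−5.0000)² + (0.0000−5.5000)²) = 7.4330
L_2 = √((4.0000−5.0000)² + (0.0000−5.5000)²) = 5.5902
L_3 = √((4.0000−5.0000)² + (8.0000−5.5000)²) = 2.6926

(7.4330, 5.5902, 2.6926)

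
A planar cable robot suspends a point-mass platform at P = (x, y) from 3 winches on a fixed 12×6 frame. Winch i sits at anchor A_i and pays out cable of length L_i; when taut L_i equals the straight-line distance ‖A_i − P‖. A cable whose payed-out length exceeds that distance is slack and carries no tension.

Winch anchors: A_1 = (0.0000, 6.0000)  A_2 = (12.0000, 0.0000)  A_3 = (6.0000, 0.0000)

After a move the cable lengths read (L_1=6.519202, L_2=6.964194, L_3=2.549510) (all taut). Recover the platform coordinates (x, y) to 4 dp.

(5.5000, 2.5000)

each cable: (A_i−P)·(A_i−P) = L_i²; let k_i = ‖A_i‖²−L_i²
k_1 = 0.0000+36.0000−42.5000 = -6.5000
row 1: -24.0000x + 12.0000y = -102.0000  (k_2=95.5000)
row 2: -12.0000x + 12.0000y = -36.0000  (k_3=29.5000)
Cramer on rows 1–2 → x = 5.5000, y = 2.5000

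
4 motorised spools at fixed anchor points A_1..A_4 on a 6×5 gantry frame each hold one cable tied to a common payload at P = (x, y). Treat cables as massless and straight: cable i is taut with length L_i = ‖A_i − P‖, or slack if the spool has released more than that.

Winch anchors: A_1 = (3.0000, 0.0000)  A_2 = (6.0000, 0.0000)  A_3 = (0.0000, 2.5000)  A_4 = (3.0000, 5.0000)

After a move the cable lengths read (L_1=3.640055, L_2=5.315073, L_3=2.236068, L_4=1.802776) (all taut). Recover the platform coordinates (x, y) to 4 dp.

(2.0000, 3.5000)

each cable: (A_i−P)·(A_i−P) = L_i²; let c_i = ‖A_i‖²−L_i²
c_1 = 9.0000+0.0000−13.2500 = -4.2500
row 1: -6.0000x + 0.0000y = -12.0000  (c_2=7.7500)
row 2: 6.0000x − 5.0000y = -5.5000  (c_3=1.2500)
row 3: 0.0000x − 10.0000y = -35.0000  (c_4=30.7500)
Cramer on rows 1–2 → x = 2.0000, y = 3.5000
check cable 4: ‖A_4−P‖² = 3.2500 ≈ L_4² = 3.2500 ✓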